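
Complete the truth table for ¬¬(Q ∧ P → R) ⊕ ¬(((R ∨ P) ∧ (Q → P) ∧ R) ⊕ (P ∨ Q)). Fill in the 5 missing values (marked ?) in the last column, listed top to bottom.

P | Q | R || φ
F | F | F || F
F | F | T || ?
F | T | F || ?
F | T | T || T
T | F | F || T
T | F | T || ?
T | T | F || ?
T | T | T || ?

T, T, F, F, F

Row P=F, Q=F, R=T: ¬¬(Q ∧ P → R) = T, ¬(((R ∨ P) ∧ (Q → P) ∧ R) ⊕ (P ∨ Q)) = F, so the formula = T.
Row P=F, Q=T, R=F: ¬¬(Q ∧ P → R) = T, ¬(((R ∨ P) ∧ (Q → P) ∧ R) ⊕ (P ∨ Q)) = F, so the formula = T.
Row P=T, Q=F, R=T: ¬¬(Q ∧ P → R) = T, ¬(((R ∨ P) ∧ (Q → P) ∧ R) ⊕ (P ∨ Q)) = T, so the formula = F.
Row P=T, Q=T, R=F: ¬¬(Q ∧ P → R) = F, ¬(((R ∨ P) ∧ (Q → P) ∧ R) ⊕ (P ∨ Q)) = F, so the formula = F.
Row P=T, Q=T, R=T: ¬¬(Q ∧ P → R) = T, ¬(((R ∨ P) ∧ (Q → P) ∧ R) ⊕ (P ∨ Q)) = T, so the formula = F.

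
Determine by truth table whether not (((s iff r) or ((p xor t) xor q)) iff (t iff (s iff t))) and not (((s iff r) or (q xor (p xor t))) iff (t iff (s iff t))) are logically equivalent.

equivalent

p  q  r  s  t  |  φ  ψ
1  1  1  1  1  |  0  0
1  1  1  1  0  |  0  0
1  1  1  0  1  |  1  1
1  1  1  0  0  |  0  0
1  1  0  1  1  |  0  0
1  1  0  1  0  |  1  1
1  1  0  0  1  |  1  1
1  1  0  0  0  |  1  1
1  0  1  1  1  |  0  0
1  0  1  1  0  |  0  0
1  0  1  0  1  |  0  0
1  0  1  0  0  |  1  1
1  0  0  1  1  |  1  1
1  0  0  1  0  |  0  0
1  0  0  0  1  |  1  1
1  0  0  0  0  |  1  1
0  1  1  1  1  |  0  0
0  1  1  1  0  |  0  0
0  1  1  0  1  |  0  0
0  1  1  0  0  |  1  1
0  1  0  1  1  |  1  1
0  1  0  1  0  |  0  0
0  1  0  0  1  |  1  1
0  1  0  0  0  |  1  1
0  0  1  1  1  |  0  0
0  0  1  1  0  |  0  0
0  0  1  0  1  |  1  1
0  0  1  0  0  |  0  0
0  0  0  1  1  |  0  0
0  0  0  1  0  |  1  1
0  0  0  0  1  |  1  1
0  0  0  0  0  |  1  1
The columns for φ and ψ agree on every row, so they are logically equivalent.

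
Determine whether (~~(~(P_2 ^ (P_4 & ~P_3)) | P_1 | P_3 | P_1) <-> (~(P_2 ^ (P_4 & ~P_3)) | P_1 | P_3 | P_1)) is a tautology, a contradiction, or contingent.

tautology

P_1 | P_2 | P_3 | P_4 | ~P_3 | (P_4 & ~P_3) | (P_2 ^ (P_4 & ~P_3)) | ~(P_2 ^ (P_4 & ~P_3)) | φ
--- | --- | --- | --- | ---- | ------------ | -------------------- | --------------------- | -
 1  |  1  |  1  |  1  |  0   |      0       |          1           |           0           | 1
 1  |  1  |  1  |  0  |  0   |      0       |          1           |           0           | 1
 1  |  1  |  0  |  1  |  1   |      1       |          0           |           1           | 1
 1  |  1  |  0  |  0  |  1   |      0       |          1           |           0           | 1
 1  |  0  |  1  |  1  |  0   |      0       |          0           |           1           | 1
 1  |  0  |  1  |  0  |  0   |      0       |          0           |           1           | 1
 1  |  0  |  0  |  1  |  1   |      1       |          1           |           0           | 1
 1  |  0  |  0  |  0  |  1   |      0       |          0           |           1           | 1
 0  |  1  |  1  |  1  |  0   |      0       |          1           |           0           | 1
 0  |  1  |  1  |  0  |  0   |      0       |          1           |           0           | 1
 0  |  1  |  0  |  1  |  1   |      1       |          0           |           1           | 1
 0  |  1  |  0  |  0  |  1   |      0       |          1           |           0           | 1
 0  |  0  |  1  |  1  |  0   |      0       |          0           |           1           | 1
 0  |  0  |  1  |  0  |  0   |      0       |          0           |           1           | 1
 0  |  0  |  0  |  1  |  1   |      1       |          1           |           0           | 1
 0  |  0  |  0  |  0  |  1   |      0       |          0           |           1           | 1
Every row is 1, so the formula is a tautology.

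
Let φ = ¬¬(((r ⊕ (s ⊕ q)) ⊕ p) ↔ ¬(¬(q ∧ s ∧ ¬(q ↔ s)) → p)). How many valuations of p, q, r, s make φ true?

p | q | r | s | φ
- | - | - | - | -
T | T | T | T | T
T | T | T | F | F
T | T | F | T | F
T | T | F | F | T
T | F | T | T | F
T | F | T | F | T
T | F | F | T | T
T | F | F | F | F
F | T | T | T | T
F | T | T | F | F
F | T | F | T | F
F | T | F | F | T
F | F | T | T | F
F | F | T | F | T
F | F | F | T | T
F | F | F | F | F
The formula is true on 8 of the 16 rows.

8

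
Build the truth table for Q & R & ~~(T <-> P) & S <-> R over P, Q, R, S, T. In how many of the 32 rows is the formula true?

18

P | Q | R | S | T || ((Q & R & ~~(T <-> P) & S) <-> R)
F | F | F | F | F ||                 T                
F | F | F | F | T ||                 T                
F | F | F | T | F ||                 T                
F | F | F | T | T ||                 T                
F | F | T | F | F ||                 F                
F | F | T | F | T ||                 F                
F | F | T | T | F ||                 F                
F | F | T | T | T ||                 F                
F | T | F | F | F ||                 T                
F | T | F | F | T ||                 T                
F | T | F | T | F ||                 T                
F | T | F | T | T ||                 T                
F | T | T | F | F ||                 F                
F | T | T | F | T ||                 F                
F | T | T | T | F ||                 T                
F | T | T | T | T ||                 F                
T | F | F | F | F ||                 T                
T | F | F | F | T ||                 T                
T | F | F | T | F ||                 T                
T | F | F | T | T ||                 T                
T | F | T | F | F ||                 F                
T | F | T | F | T ||                 F                
T | F | T | T | F ||                 F                
T | F | T | T | T ||                 F                
T | T | F | F | F ||                 T                
T | T | F | F | T ||                 T                
T | T | F | T | F ||                 T                
T | T | F | T | T ||                 T                
T | T | T | F | F ||                 F                
T | T | T | F | T ||                 F                
T | T | T | T | F ||                 F                
T | T | T | T | T ||                 T                
The formula is true on 18 of the 32 rows.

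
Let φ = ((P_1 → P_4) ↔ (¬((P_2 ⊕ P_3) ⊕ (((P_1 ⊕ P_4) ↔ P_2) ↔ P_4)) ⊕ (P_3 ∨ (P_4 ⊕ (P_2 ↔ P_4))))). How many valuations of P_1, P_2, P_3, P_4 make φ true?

P_1 | P_2 | P_3 | P_4 | φ
--- | --- | --- | --- | -
 1  |  1  |  1  |  1  | 0
 1  |  1  |  1  |  0  | 1
 1  |  1  |  0  |  1  | 0
 1  |  1  |  0  |  0  | 1
 1  |  0  |  1  |  1  | 0
 1  |  0  |  1  |  0  | 1
 1  |  0  |  0  |  1  | 1
 1  |  0  |  0  |  0  | 0
 0  |  1  |  1  |  1  | 1
 0  |  1  |  1  |  0  | 1
 0  |  1  |  0  |  1  | 1
 0  |  1  |  0  |  0  | 1
 0  |  0  |  1  |  1  | 1
 0  |  0  |  1  |  0  | 1
 0  |  0  |  0  |  1  | 0
 0  |  0  |  0  |  0  | 0
The formula is true on 10 of the 16 rows.

10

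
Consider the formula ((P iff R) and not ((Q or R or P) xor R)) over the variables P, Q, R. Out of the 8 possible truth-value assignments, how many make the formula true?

3

  P   |   Q   |   R   || (P iff R) | (Q or R or P) | ((Q or R or P) xor R) | not ((Q or R or P) xor R) |   φ  
False | False | False ||    True   |     False     |         False         |            True           |  True
False | False |  True ||   False   |      True     |         False         |            True           | False
False |  True | False ||    True   |      True     |          True         |           False           | False
False |  True |  True ||   False   |      True     |         False         |            True           | False
 True | False | False ||   False   |      True     |          True         |           False           | False
 True | False |  True ||    True   |      True     |         False         |            True           |  True
 True |  True | False ||   False   |      True     |          True         |           False           | False
 True |  True |  True ||    True   |      True     |         False         |            True           |  True
The formula is true on 3 of the 8 rows.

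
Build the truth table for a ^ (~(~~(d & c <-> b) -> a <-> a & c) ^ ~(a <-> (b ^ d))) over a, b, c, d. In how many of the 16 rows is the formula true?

a | b | c | d | (d & c) | ((d & c) <-> b) | ~((d & c) <-> b) | ~~((d & c) <-> b) | (~~((d & c) <-> b) -> a) | (a & c) | (b ^ d) | (a <-> (b ^ d)) | ~(a <-> (b ^ d)) | φ
- | - | - | - | ------- | --------------- | ---------------- | ----------------- | ------------------------ | ------- | ------- | --------------- | ---------------- | -
1 | 1 | 1 | 1 |    1    |        1        |        0         |         1         |            1             |    1    |    0    |        0        |        1         | 0
1 | 1 | 1 | 0 |    0    |        0        |        1         |         0         |            1             |    1    |    1    |        1        |        0         | 1
1 | 1 | 0 | 1 |    0    |        0        |        1         |         0         |            1             |    0    |    0    |        0        |        1         | 1
1 | 1 | 0 | 0 |    0    |        0        |        1         |         0         |            1             |    0    |    1    |        1        |        0         | 0
1 | 0 | 1 | 1 |    1    |        0        |        1         |         0         |            1             |    1    |    1    |        1        |        0         | 1
1 | 0 | 1 | 0 |    0    |        1        |        0         |         1         |            1             |    1    |    0    |        0        |        1         | 0
1 | 0 | 0 | 1 |    0    |        1        |        0         |         1         |            1             |    0    |    1    |        1        |        0         | 0
1 | 0 | 0 | 0 |    0    |        1        |        0         |         1         |            1             |    0    |    0    |        0        |        1         | 1
0 | 1 | 1 | 1 |    1    |        1        |        0         |         1         |            0             |    0    |    0    |        1        |        0         | 0
0 | 1 | 1 | 0 |    0    |        0        |        1         |         0         |            1             |    0    |    1    |        0        |        1         | 0
0 | 1 | 0 | 1 |    0    |        0        |        1         |         0         |            1             |    0    |    0    |        1        |        0         | 1
0 | 1 | 0 | 0 |    0    |        0        |        1         |         0         |            1             |    0    |    1    |        0        |        1         | 0
0 | 0 | 1 | 1 |    1    |        0        |        1         |         0         |            1             |    0    |    1    |        0        |        1         | 0
0 | 0 | 1 | 0 |    0    |        1        |        0         |         1         |            0             |    0    |    0    |        1        |        0         | 0
0 | 0 | 0 | 1 |    0    |        1        |        0         |         1         |            0             |    0    |    1    |        0        |        1         | 1
0 | 0 | 0 | 0 |    0    |        1        |        0         |         1         |            0             |    0    |    0    |        1        |        0         | 0
The formula is true on 6 of the 16 rows.

6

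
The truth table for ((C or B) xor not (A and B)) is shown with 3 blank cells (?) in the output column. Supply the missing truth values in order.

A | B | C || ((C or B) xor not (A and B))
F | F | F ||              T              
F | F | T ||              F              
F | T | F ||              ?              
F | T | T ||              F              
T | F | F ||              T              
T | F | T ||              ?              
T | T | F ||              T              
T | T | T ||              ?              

Row A=F, B=T, C=F: (C or B) = T, not (A and B) = T, so ((C or B) xor not (A and B)) = F.
Row A=T, B=F, C=T: (C or B) = T, not (A and B) = T, so ((C or B) xor not (A and B)) = F.
Row A=T, B=T, C=T: (C or B) = T, not (A and B) = F, so ((C or B) xor not (A and B)) = T.

F, F, T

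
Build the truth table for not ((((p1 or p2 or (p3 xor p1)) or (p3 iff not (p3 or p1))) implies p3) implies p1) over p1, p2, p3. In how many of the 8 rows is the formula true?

p1  p2  p3  |  (p3 xor p1)  (p1 or p2 or (p3 xor p1))  (p3 or p1)  not (p3 or p1)  (p3 iff not (p3 or p1))  φ
T   T   T   |       F                   T                  T             F                    F             F
T   T   F   |       T                   T                  T             F                    T             F
T   F   T   |       F                   T                  T             F                    F             F
T   F   F   |       T                   T                  T             F                    T             F
F   T   T   |       T                   T                  T             F                    F             T
F   T   F   |       F                   T                  F             T                    F             F
F   F   T   |       T                   T                  T             F                    F             T
F   F   F   |       F                   F                  F             T                    F             T
The formula is true on 3 of the 8 rows.

3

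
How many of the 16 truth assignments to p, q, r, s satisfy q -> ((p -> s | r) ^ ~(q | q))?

  p      q      r      s       (s | r)  (p -> (s | r))  (q | q)  ~(q | q)  ((p -> (s | r)) ^ ~(q | q))  (q -> ((p -> (s | r)) ^ ~(q | q)))
 True   True   True   True       True        True         True    False                True                            True               
 True   True   True  False       True        True         True    False                True                            True               
 True   True  False   True       True        True         True    False                True                            True               
 True   True  False  False      False       False         True    False               False                           False               
 True  False   True   True       True        True        False     True               False                            True               
 True  False   True  False       True        True        False     True               False                            True               
 True  False  False   True       True        True        False     True               False                            True               
 True  False  False  False      False       False        False     True                True                            True               
False   True   True   True       True        True         True    False                True                            True               
False   True   True  False       True        True         True    False                True                            True               
False   True  False   True       True        True         True    False                True                            True               
False   True  False  False      False        True         True    False                True                            True               
False  False   True   True       True        True        False     True               False                            True               
False  False   True  False       True        True        False     True               False                            True               
False  False  False   True       True        True        False     True               False                            True               
False  False  False  False      False        True        False     True               False                            True               
The formula is true on 15 of the 16 rows.

15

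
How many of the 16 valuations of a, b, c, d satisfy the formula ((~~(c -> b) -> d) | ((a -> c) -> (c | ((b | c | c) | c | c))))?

  a      b      c      d       (c -> b)  ~(c -> b)  ~~(c -> b)  (~~(c -> b) -> d)  (a -> c)  (b | c | c)  ((b | c | c) | c | c)  (c | ((b | c | c) | c | c))    φ  
 True   True   True   True       True      False       True            True          True        True              True                      True              True
 True   True   True  False       True      False       True           False          True        True              True                      True              True
 True   True  False   True       True      False       True            True         False        True              True                      True              True
 True   True  False  False       True      False       True           False         False        True              True                      True              True
 True  False   True   True      False       True      False            True          True        True              True                      True              True
 True  False   True  False      False       True      False            True          True        True              True                      True              True
 True  False  False   True       True      False       True            True         False       False             False                     False              True
 True  False  False  False       True      False       True           False         False       False             False                     False              True
False   True   True   True       True      False       True            True          True        True              True                      True              True
False   True   True  False       True      False       True           False          True        True              True                      True              True
False   True  False   True       True      False       True            True          True        True              True                      True              True
False   True  False  False       True      False       True           False          True        True              True                      True              True
False  False   True   True      False       True      False            True          True        True              True                      True              True
False  False   True  False      False       True      False            True          True        True              True                      True              True
False  False  False   True       True      False       True            True          True       False             False                     False              True
False  False  False  False       True      False       True           False          True       False             False                     False             False
The formula is true on 15 of the 16 rows.

15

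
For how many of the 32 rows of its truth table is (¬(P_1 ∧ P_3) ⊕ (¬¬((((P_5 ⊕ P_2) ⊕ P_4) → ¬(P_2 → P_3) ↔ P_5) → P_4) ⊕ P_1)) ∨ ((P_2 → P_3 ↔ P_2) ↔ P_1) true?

25

 P_1  |  P_2  |  P_3  |  P_4  |  P_5  |   φ  
----- | ----- | ----- | ----- | ----- | -----
False | False | False | False | False |  True
False | False | False | False |  True |  True
False | False | False |  True | False |  True
False | False | False |  True |  True |  True
False | False |  True | False | False |  True
False | False |  True | False |  True |  True
False | False |  True |  True | False |  True
False | False |  True |  True |  True |  True
False |  True | False | False | False |  True
False |  True | False | False |  True |  True
False |  True | False |  True | False |  True
False |  True | False |  True |  True |  True
False |  True |  True | False | False |  True
False |  True |  True | False |  True |  True
False |  True |  True |  True | False | False
False |  True |  True |  True |  True | False
 True | False | False | False | False |  True
 True | False | False | False |  True |  True
 True | False | False |  True | False |  True
 True | False | False |  True |  True |  True
 True | False |  True | False | False | False
 True | False |  True | False |  True | False
 True | False |  True |  True | False | False
 True | False |  True |  True |  True | False
 True |  True | False | False | False |  True
 True |  True | False | False |  True | False
 True |  True | False |  True | False |  True
 True |  True | False |  True |  True |  True
 True |  True |  True | False | False |  True
 True |  True |  True | False |  True |  True
 True |  True |  True |  True | False |  True
 True |  True |  True |  True |  True |  True
The formula is true on 25 of the 32 rows.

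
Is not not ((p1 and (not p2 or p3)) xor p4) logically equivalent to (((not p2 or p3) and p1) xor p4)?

equivalent

  p1  |   p2  |   p3  |   p4  ||   φ   |   ψ  
False | False | False | False || False | False
False | False | False |  True ||  True |  True
False | False |  True | False || False | False
False | False |  True |  True ||  True |  True
False |  True | False | False || False | False
False |  True | False |  True ||  True |  True
False |  True |  True | False || False | False
False |  True |  True |  True ||  True |  True
 True | False | False | False ||  True |  True
 True | False | False |  True || False | False
 True | False |  True | False ||  True |  True
 True | False |  True |  True || False | False
 True |  True | False | False || False | False
 True |  True | False |  True ||  True |  True
 True |  True |  True | False ||  True |  True
 True |  True |  True |  True || False | False
The columns for φ and ψ agree on every row, so they are logically equivalent.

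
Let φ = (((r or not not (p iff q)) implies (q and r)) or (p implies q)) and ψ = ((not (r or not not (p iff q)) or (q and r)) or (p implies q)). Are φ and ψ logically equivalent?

equivalent

p | q | r || φ | ψ
T | T | T || T | T
T | T | F || T | T
T | F | T || F | F
T | F | F || T | T
F | T | T || T | T
F | T | F || T | T
F | F | T || T | T
F | F | F || T | T
The columns for φ and ψ agree on every row, so they are logically equivalent.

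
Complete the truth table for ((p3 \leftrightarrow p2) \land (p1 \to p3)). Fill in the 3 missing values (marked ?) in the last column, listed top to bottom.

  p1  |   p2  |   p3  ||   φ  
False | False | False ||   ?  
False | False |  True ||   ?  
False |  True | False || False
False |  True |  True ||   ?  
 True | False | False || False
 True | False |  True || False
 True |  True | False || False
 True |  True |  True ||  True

Row p1=False, p2=False, p3=False: (p3 \leftrightarrow p2) = True, (p1 \to p3) = True, so the formula = True.
Row p1=False, p2=False, p3=True: (p3 \leftrightarrow p2) = False, (p1 \to p3) = True, so the formula = False.
Row p1=False, p2=True, p3=True: (p3 \leftrightarrow p2) = True, (p1 \to p3) = True, so the formula = True.

True, False, True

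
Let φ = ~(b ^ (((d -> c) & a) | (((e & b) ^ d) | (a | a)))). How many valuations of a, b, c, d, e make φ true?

  a      b      c      d      e    |    φ  
 True   True   True   True   True  |   True
 True   True   True   True  False  |   True
 True   True   True  False   True  |   True
 True   True   True  False  False  |   True
 True   True  False   True   True  |   True
 True   True  False   True  False  |   True
 True   True  False  False   True  |   True
 True   True  False  False  False  |   True
 True  False   True   True   True  |  False
 True  False   True   True  False  |  False
 True  False   True  False   True  |  False
 True  False   True  False  False  |  False
 True  False  False   True   True  |  False
 True  False  False   True  False  |  False
 True  False  False  False   True  |  False
 True  False  False  False  False  |  False
False   True   True   True   True  |  False
False   True   True   True  False  |   True
False   True   True  False   True  |   True
False   True   True  False  False  |  False
False   True  False   True   True  |  False
False   True  False   True  False  |   True
False   True  False  False   True  |   True
False   True  False  False  False  |  False
False  False   True   True   True  |  False
False  False   True   True  False  |  False
False  False   True  False   True  |   True
False  False   True  False  False  |   True
False  False  False   True   True  |  False
False  False  False   True  False  |  False
False  False  False  False   True  |   True
False  False  False  False  False  |   True
The formula is true on 16 of the 32 rows.

16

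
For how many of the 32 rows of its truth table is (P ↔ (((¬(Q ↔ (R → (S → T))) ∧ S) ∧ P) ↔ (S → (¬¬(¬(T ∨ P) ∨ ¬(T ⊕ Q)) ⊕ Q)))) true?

P  Q  R  S  T  |  φ
F  F  F  F  F  |  T
F  F  F  F  T  |  T
F  F  F  T  F  |  T
F  F  F  T  T  |  F
F  F  T  F  F  |  T
F  F  T  F  T  |  T
F  F  T  T  F  |  T
F  F  T  T  T  |  F
F  T  F  F  F  |  T
F  T  F  F  T  |  T
F  T  F  T  F  |  F
F  T  F  T  T  |  F
F  T  T  F  F  |  T
F  T  T  F  T  |  T
F  T  T  T  F  |  F
F  T  T  T  T  |  F
T  F  F  F  F  |  F
T  F  F  F  T  |  F
T  F  F  T  F  |  T
T  F  F  T  T  |  F
T  F  T  F  F  |  F
T  F  T  F  T  |  F
T  F  T  T  F  |  F
T  F  T  T  T  |  F
T  T  F  F  F  |  F
T  T  F  F  T  |  F
T  T  F  T  F  |  F
T  T  F  T  T  |  T
T  T  T  F  F  |  F
T  T  T  F  T  |  F
T  T  T  T  F  |  T
T  T  T  T  T  |  T
The formula is true on 14 of the 32 rows.

14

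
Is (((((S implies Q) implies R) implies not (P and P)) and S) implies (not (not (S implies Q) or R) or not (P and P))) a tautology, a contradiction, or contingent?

tautology

  P      Q      R      S    |  (S implies Q)  ((S implies Q) implies R)  (P and P)  not (P and P)  not (S implies Q)  (not (S implies Q) or R)  not (not (S implies Q) or R)    φ  
 True   True   True   True  |       True                 True               True        False            False                  True                       False               True
 True   True   True  False  |       True                 True               True        False            False                  True                       False               True
 True   True  False   True  |       True                False               True        False            False                 False                        True               True
 True   True  False  False  |       True                False               True        False            False                 False                        True               True
 True  False   True   True  |      False                 True               True        False             True                  True                       False               True
 True  False   True  False  |       True                 True               True        False            False                  True                       False               True
 True  False  False   True  |      False                 True               True        False             True                  True                       False               True
 True  False  False  False  |       True                False               True        False            False                 False                        True               True
False   True   True   True  |       True                 True              False         True            False                  True                       False               True
False   True   True  False  |       True                 True              False         True            False                  True                       False               True
False   True  False   True  |       True                False              False         True            False                 False                        True               True
False   True  False  False  |       True                False              False         True            False                 False                        True               True
False  False   True   True  |      False                 True              False         True             True                  True                       False               True
False  False   True  False  |       True                 True              False         True            False                  True                       False               True
False  False  False   True  |      False                 True              False         True             True                  True                       False               True
False  False  False  False  |       True                False              False         True            False                 False                        True               True
Every row is True, so the formula is a tautology.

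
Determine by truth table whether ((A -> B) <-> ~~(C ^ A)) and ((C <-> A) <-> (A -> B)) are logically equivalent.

not equivalent

A | B | C || φ | ψ
0 | 0 | 0 || 0 | 1
0 | 0 | 1 || 1 | 0
0 | 1 | 0 || 0 | 1
0 | 1 | 1 || 1 | 0
1 | 0 | 0 || 0 | 1
1 | 0 | 1 || 1 | 0
1 | 1 | 0 || 1 | 0
1 | 1 | 1 || 0 | 1
The columns differ at A=0, B=0, C=0 (φ=0, ψ=1), so they are not equivalent.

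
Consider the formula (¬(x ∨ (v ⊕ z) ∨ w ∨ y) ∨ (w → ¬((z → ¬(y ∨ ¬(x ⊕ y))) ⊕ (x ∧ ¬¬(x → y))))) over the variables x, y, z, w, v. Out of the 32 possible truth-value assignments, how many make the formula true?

x  y  z  w  v  |  φ
F  F  F  F  F  |  T
F  F  F  F  T  |  T
F  F  F  T  F  |  F
F  F  F  T  T  |  F
F  F  T  F  F  |  T
F  F  T  F  T  |  T
F  F  T  T  F  |  T
F  F  T  T  T  |  T
F  T  F  F  F  |  T
F  T  F  F  T  |  T
F  T  F  T  F  |  F
F  T  F  T  T  |  F
F  T  T  F  F  |  T
F  T  T  F  T  |  T
F  T  T  T  F  |  T
F  T  T  T  T  |  T
T  F  F  F  F  |  T
T  F  F  F  T  |  T
T  F  F  T  F  |  F
T  F  F  T  T  |  F
T  F  T  F  F  |  T
T  F  T  F  T  |  T
T  F  T  T  F  |  F
T  F  T  T  T  |  F
T  T  F  F  F  |  T
T  T  F  F  T  |  T
T  T  F  T  F  |  T
T  T  F  T  T  |  T
T  T  T  F  F  |  T
T  T  T  F  T  |  T
T  T  T  T  F  |  F
T  T  T  T  T  |  F
The formula is true on 22 of the 32 rows.

22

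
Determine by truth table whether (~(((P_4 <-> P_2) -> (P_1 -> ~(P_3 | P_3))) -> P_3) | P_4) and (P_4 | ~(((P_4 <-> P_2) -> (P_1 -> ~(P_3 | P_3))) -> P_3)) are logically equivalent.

P_1  P_2  P_3  P_4  |  φ  ψ
 T    T    T    T   |  T  T
 T    T    T    F   |  F  F
 T    T    F    T   |  T  T
 T    T    F    F   |  T  T
 T    F    T    T   |  T  T
 T    F    T    F   |  F  F
 T    F    F    T   |  T  T
 T    F    F    F   |  T  T
 F    T    T    T   |  T  T
 F    T    T    F   |  F  F
 F    T    F    T   |  T  T
 F    T    F    F   |  T  T
 F    F    T    T   |  T  T
 F    F    T    F   |  F  F
 F    F    F    T   |  T  T
 F    F    F    F   |  T  T
The columns for φ and ψ agree on every row, so they are logically equivalent.

equivalent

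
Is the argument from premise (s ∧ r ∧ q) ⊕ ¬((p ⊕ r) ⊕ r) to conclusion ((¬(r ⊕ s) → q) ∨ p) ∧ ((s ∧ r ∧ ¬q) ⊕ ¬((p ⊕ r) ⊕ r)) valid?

p  q  r  s  |  φ  ψ
F  F  F  F  |  T  F
F  F  F  T  |  T  T
F  F  T  F  |  T  T
F  F  T  T  |  T  F
F  T  F  F  |  T  T
F  T  F  T  |  T  T
F  T  T  F  |  T  T
F  T  T  T  |  F  T
T  F  F  F  |  F  F
T  F  F  T  |  F  F
T  F  T  F  |  F  F
T  F  T  T  |  F  T
T  T  F  F  |  F  F
T  T  F  T  |  F  F
T  T  T  F  |  F  F
T  T  T  T  |  T  F
At p=F, q=F, r=F, s=F we have φ true but ψ false, so φ does not entail ψ.

no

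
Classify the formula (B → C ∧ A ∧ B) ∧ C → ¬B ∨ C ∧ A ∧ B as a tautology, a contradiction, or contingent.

  A      B      C    |  (C ∧ A ∧ B)  (B → (C ∧ A ∧ B))  ((B → (C ∧ A ∧ B)) ∧ C)    ¬B   (¬B ∨ (C ∧ A ∧ B))    φ  
False  False  False  |     False            True                 False            True         True          True
False  False   True  |     False            True                  True            True         True          True
False   True  False  |     False           False                 False           False        False          True
False   True   True  |     False           False                 False           False        False          True
 True  False  False  |     False            True                 False            True         True          True
 True  False   True  |     False            True                  True            True         True          True
 True   True  False  |     False           False                 False           False        False          True
 True   True   True  |      True            True                  True           False         True          True
Every row is True, so the formula is a tautology.

tautology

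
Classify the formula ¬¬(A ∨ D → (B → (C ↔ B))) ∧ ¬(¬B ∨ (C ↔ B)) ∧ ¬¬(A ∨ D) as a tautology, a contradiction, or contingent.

contradiction

A  B  C  D  |  (A ∨ D)  (C ↔ B)  (B → (C ↔ B))  ((A ∨ D) → (B → (C ↔ B)))  ¬((A ∨ D) → (B → (C ↔ B)))  ¬¬((A ∨ D) → (B → (C ↔ B)))  ¬B  (¬B ∨ (C ↔ B))  ¬(¬B ∨ (C ↔ B))  ¬(A ∨ D)  ¬¬(A ∨ D)  φ
0  0  0  0  |     0        1           1                    1                          0                            1               1         1                0            1          0      0
0  0  0  1  |     1        1           1                    1                          0                            1               1         1                0            0          1      0
0  0  1  0  |     0        0           1                    1                          0                            1               1         1                0            1          0      0
0  0  1  1  |     1        0           1                    1                          0                            1               1         1                0            0          1      0
0  1  0  0  |     0        0           0                    1                          0                            1               0         0                1            1          0      0
0  1  0  1  |     1        0           0                    0                          1                            0               0         0                1            0          1      0
0  1  1  0  |     0        1           1                    1                          0                            1               0         1                0            1          0      0
0  1  1  1  |     1        1           1                    1                          0                            1               0         1                0            0          1      0
1  0  0  0  |     1        1           1                    1                          0                            1               1         1                0            0          1      0
1  0  0  1  |     1        1           1                    1                          0                            1               1         1                0            0          1      0
1  0  1  0  |     1        0           1                    1                          0                            1               1         1                0            0          1      0
1  0  1  1  |     1        0           1                    1                          0                            1               1         1                0            0          1      0
1  1  0  0  |     1        0           0                    0                          1                            0               0         0                1            0          1      0
1  1  0  1  |     1        0           0                    0                          1                            0               0         0                1            0          1      0
1  1  1  0  |     1        1           1                    1                          0                            1               0         1                0            0          1      0
1  1  1  1  |     1        1           1                    1                          0                            1               0         1                0            0          1      0
Every row is 0, so the formula is a contradiction.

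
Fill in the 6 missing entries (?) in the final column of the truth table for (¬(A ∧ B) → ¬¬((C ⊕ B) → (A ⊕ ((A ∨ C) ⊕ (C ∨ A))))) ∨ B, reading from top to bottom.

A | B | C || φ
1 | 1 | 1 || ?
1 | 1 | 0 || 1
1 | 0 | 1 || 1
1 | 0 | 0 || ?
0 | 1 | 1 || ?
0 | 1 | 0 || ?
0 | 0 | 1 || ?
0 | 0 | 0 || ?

1, 1, 1, 1, 0, 1

Row A=1, B=1, C=1: (¬(A ∧ B) → ¬¬((C ⊕ B) → (A ⊕ ((A ∨ C) ⊕ (C ∨ A))))) = 1, so the formula = 1.
Row A=1, B=0, C=0: (¬(A ∧ B) → ¬¬((C ⊕ B) → (A ⊕ ((A ∨ C) ⊕ (C ∨ A))))) = 1, so the formula = 1.
Row A=0, B=1, C=1: (¬(A ∧ B) → ¬¬((C ⊕ B) → (A ⊕ ((A ∨ C) ⊕ (C ∨ A))))) = 1, so the formula = 1.
Row A=0, B=1, C=0: (¬(A ∧ B) → ¬¬((C ⊕ B) → (A ⊕ ((A ∨ C) ⊕ (C ∨ A))))) = 0, so the formula = 1.
Row A=0, B=0, C=1: (¬(A ∧ B) → ¬¬((C ⊕ B) → (A ⊕ ((A ∨ C) ⊕ (C ∨ A))))) = 0, so the formula = 0.
Row A=0, B=0, C=0: (¬(A ∧ B) → ¬¬((C ⊕ B) → (A ⊕ ((A ∨ C) ⊕ (C ∨ A))))) = 1, so the formula = 1.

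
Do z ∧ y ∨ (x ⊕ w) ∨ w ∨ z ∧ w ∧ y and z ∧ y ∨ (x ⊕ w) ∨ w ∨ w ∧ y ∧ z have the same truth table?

equivalent

x | y | z | w || φ | ψ
T | T | T | T || T | T
T | T | T | F || T | T
T | T | F | T || T | T
T | T | F | F || T | T
T | F | T | T || T | T
T | F | T | F || T | T
T | F | F | T || T | T
T | F | F | F || T | T
F | T | T | T || T | T
F | T | T | F || T | T
F | T | F | T || T | T
F | T | F | F || F | F
F | F | T | T || T | T
F | F | T | F || F | F
F | F | F | T || T | T
F | F | F | F || F | F
The columns for φ and ψ agree on every row, so they are logically equivalent.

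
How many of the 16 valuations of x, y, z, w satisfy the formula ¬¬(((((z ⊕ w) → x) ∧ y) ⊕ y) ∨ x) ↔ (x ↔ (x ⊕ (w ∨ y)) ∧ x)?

4

x | y | z | w | (z ⊕ w) | ((z ⊕ w) → x) | (((z ⊕ w) → x) ∧ y) | ((((z ⊕ w) → x) ∧ y) ⊕ y) | (w ∨ y) | (x ⊕ (w ∨ y)) | ((x ⊕ (w ∨ y)) ∧ x) | (x ↔ ((x ⊕ (w ∨ y)) ∧ x)) | φ
- | - | - | - | ------- | ------------- | ------------------- | ------------------------- | ------- | ------------- | ------------------- | ------------------------- | -
F | F | F | F |    F    |       T       |          F          |             F             |    F    |       F       |          F          |             T             | F
F | F | F | T |    T    |       F       |          F          |             F             |    T    |       T       |          F          |             T             | F
F | F | T | F |    T    |       F       |          F          |             F             |    F    |       F       |          F          |             T             | F
F | F | T | T |    F    |       T       |          F          |             F             |    T    |       T       |          F          |             T             | F
F | T | F | F |    F    |       T       |          T          |             F             |    T    |       T       |          F          |             T             | F
F | T | F | T |    T    |       F       |          F          |             T             |    T    |       T       |          F          |             T             | T
F | T | T | F |    T    |       F       |          F          |             T             |    T    |       T       |          F          |             T             | T
F | T | T | T |    F    |       T       |          T          |             F             |    T    |       T       |          F          |             T             | F
T | F | F | F |    F    |       T       |          F          |             F             |    F    |       T       |          T          |             T             | T
T | F | F | T |    T    |       T       |          F          |             F             |    T    |       F       |          F          |             F             | F
T | F | T | F |    T    |       T       |          F          |             F             |    F    |       T       |          T          |             T             | T
T | F | T | T |    F    |       T       |          F          |             F             |    T    |       F       |          F          |             F             | F
T | T | F | F |    F    |       T       |          T          |             F             |    T    |       F       |          F          |             F             | F
T | T | F | T |    T    |       T       |          T          |             F             |    T    |       F       |          F          |             F             | F
T | T | T | F |    T    |       T       |          T          |             F             |    T    |       F       |          F          |             F             | F
T | T | T | T |    F    |       T       |          T          |             F             |    T    |       F       |          F          |             F             | F
The formula is true on 4 of the 16 rows.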